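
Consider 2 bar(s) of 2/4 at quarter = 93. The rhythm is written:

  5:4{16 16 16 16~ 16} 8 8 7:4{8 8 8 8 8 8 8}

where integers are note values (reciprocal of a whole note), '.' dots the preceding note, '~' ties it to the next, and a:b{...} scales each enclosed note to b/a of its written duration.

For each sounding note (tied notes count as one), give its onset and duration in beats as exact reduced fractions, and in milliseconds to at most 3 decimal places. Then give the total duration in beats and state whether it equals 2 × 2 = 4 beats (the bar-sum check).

1) 0.0ms=0b +129.032ms=1/5b
2) 129.032ms=1/5b +129.032ms=1/5b
3) 258.065ms=2/5b +129.032ms=1/5b
4) 387.097ms=3/5b +258.065ms=2/5b
5) 645.161ms=1b +322.581ms=1/2b
6) 967.742ms=3/2b +322.581ms=1/2b
7) 1290.323ms=2b +184.332ms=2/7b
8) 1474.654ms=16/7b +184.332ms=2/7b
9) 1658.986ms=18/7b +184.332ms=2/7b
10) 1843.318ms=20/7b +184.332ms=2/7b
11) 2027.65ms=22/7b +184.332ms=2/7b
12) 2211.982ms=24/7b +184.332ms=2/7b
13) 2396.313ms=26/7b +184.332ms=2/7b
Σ=4b of 4 (93bpm 2/4) — PASS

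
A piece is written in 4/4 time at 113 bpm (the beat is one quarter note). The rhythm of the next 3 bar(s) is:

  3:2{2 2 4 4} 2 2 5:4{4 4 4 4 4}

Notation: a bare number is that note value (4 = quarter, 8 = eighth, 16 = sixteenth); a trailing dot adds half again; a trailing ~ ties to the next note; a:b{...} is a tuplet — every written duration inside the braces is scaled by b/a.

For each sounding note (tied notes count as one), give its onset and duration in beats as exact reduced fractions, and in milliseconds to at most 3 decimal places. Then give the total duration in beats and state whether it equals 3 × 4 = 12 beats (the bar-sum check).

1) 0.0ms=0b +707.965ms=4/3b
2) 707.965ms=4/3b +707.965ms=4/3b
3) 1415.929ms=8/3b +353.982ms=2/3b
4) 1769.912ms=10/3b +353.982ms=2/3b
5) 2123.894ms=4b +1061.947ms=2b
6) 3185.841ms=6b +1061.947ms=2b
7) 4247.788ms=8b +424.779ms=4/5b
8) 4672.566ms=44/5b +424.779ms=4/5b
9) 5097.345ms=48/5b +424.779ms=4/5b
10) 5522.124ms=52/5b +424.779ms=4/5b
11) 5946.903ms=56/5b +424.779ms=4/5b
Σ=12b of 12 (113bpm 4/4) — PASS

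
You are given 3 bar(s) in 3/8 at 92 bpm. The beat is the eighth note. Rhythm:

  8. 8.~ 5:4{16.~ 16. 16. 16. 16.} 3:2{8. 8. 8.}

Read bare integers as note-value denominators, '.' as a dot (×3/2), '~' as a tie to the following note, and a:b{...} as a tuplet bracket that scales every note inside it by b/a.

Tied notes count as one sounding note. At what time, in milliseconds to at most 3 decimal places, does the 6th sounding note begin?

1. 0.0ms @ 0 + 978.261ms (3/2)
2. 978.261ms @ 3/2 + 1760.87ms (27/10)
3. 2739.13ms @ 21/5 + 391.304ms (3/5)
4. 3130.435ms @ 24/5 + 391.304ms (3/5)
5. 3521.739ms @ 27/5 + 391.304ms (3/5)
6. 3913.043ms @ 6 + 652.174ms (1)
7. 4565.217ms @ 7 + 652.174ms (1)
8. 5217.391ms @ 8 + 652.174ms (1)

note 6 onset = 6b = 3913.043ms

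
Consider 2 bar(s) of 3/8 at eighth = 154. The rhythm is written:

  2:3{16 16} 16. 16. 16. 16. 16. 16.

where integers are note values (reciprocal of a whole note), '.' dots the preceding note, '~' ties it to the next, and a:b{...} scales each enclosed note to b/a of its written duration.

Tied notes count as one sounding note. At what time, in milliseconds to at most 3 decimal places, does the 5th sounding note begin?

note 5 onset = 3b = 1168.831ms

1. 0.0ms @ 0 + 292.208ms (3/4)
2. 292.208ms @ 3/4 + 292.208ms (3/4)
3. 584.416ms @ 3/2 + 292.208ms (3/4)
4. 876.623ms @ 9/4 + 292.208ms (3/4)
5. 1168.831ms @ 3 + 292.208ms (3/4)
6. 1461.039ms @ 15/4 + 292.208ms (3/4)
7. 1753.247ms @ 9/2 + 292.208ms (3/4)
8. 2045.455ms @ 21/4 + 292.208ms (3/4)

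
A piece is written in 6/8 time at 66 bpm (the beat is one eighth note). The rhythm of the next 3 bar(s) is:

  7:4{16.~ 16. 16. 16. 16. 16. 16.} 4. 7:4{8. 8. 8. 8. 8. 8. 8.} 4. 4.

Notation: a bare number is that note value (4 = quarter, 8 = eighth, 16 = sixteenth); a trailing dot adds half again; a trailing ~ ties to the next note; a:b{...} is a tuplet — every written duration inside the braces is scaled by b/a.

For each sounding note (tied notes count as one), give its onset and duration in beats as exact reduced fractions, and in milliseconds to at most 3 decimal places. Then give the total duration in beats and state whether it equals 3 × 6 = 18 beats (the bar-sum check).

1) 0.0ms=0b +779.221ms=6/7b
2) 779.221ms=6/7b +389.61ms=3/7b
3) 1168.831ms=9/7b +389.61ms=3/7b
4) 1558.442ms=12/7b +389.61ms=3/7b
5) 1948.052ms=15/7b +389.61ms=3/7b
6) 2337.662ms=18/7b +389.61ms=3/7b
7) 2727.273ms=3b +2727.273ms=3b
8) 5454.545ms=6b +779.221ms=6/7b
9) 6233.766ms=48/7b +779.221ms=6/7b
10) 7012.987ms=54/7b +779.221ms=6/7b
11) 7792.208ms=60/7b +779.221ms=6/7b
12) 8571.429ms=66/7b +779.221ms=6/7b
13) 9350.649ms=72/7b +779.221ms=6/7b
14) 10129.87ms=78/7b +779.221ms=6/7b
15) 10909.091ms=12b +2727.273ms=3b
16) 13636.364ms=15b +2727.273ms=3b
Σ=18b of 18 (66bpm 6/8) — PASS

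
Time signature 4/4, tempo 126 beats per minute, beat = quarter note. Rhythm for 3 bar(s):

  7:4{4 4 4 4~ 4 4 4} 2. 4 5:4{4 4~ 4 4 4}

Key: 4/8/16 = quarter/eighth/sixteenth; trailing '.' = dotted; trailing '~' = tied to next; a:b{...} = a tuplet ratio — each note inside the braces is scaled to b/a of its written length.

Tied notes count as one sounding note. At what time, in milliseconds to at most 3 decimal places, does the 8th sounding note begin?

note 8 onset = 7b = 3333.333ms

1. 0.0ms @ 0 + 272.109ms (4/7)
2. 272.109ms @ 4/7 + 272.109ms (4/7)
3. 544.218ms @ 8/7 + 272.109ms (4/7)
4. 816.327ms @ 12/7 + 544.218ms (8/7)
5. 1360.544ms @ 20/7 + 272.109ms (4/7)
6. 1632.653ms @ 24/7 + 272.109ms (4/7)
7. 1904.762ms @ 4 + 1428.571ms (3)
8. 3333.333ms @ 7 + 476.19ms (1)
9. 3809.524ms @ 8 + 380.952ms (4/5)
10. 4190.476ms @ 44/5 + 761.905ms (8/5)
11. 4952.381ms @ 52/5 + 380.952ms (4/5)
12. 5333.333ms @ 56/5 + 380.952ms (4/5)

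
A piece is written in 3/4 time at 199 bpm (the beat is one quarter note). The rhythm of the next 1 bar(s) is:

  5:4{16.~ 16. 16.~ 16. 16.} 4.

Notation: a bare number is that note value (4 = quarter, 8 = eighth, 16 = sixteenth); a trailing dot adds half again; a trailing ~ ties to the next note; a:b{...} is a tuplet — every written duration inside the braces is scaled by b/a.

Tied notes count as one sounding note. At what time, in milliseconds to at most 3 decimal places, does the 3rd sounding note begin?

note 3 onset = 6/5b = 361.809ms

1. 0.0ms @ 0 + 180.905ms (3/5)
2. 180.905ms @ 3/5 + 180.905ms (3/5)
3. 361.809ms @ 6/5 + 90.452ms (3/10)
4. 452.261ms @ 3/2 + 452.261ms (3/2)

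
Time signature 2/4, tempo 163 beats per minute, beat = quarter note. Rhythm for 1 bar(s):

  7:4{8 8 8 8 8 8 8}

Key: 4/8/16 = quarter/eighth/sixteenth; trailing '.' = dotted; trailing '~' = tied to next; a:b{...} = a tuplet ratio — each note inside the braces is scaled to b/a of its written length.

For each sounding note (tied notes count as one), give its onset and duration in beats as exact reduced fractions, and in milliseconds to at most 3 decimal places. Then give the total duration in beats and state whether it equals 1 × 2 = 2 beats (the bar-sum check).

1) 0.0ms=0b +105.171ms=2/7b
2) 105.171ms=2/7b +105.171ms=2/7b
3) 210.342ms=4/7b +105.171ms=2/7b
4) 315.513ms=6/7b +105.171ms=2/7b
5) 420.684ms=8/7b +105.171ms=2/7b
6) 525.855ms=10/7b +105.171ms=2/7b
7) 631.025ms=12/7b +105.171ms=2/7b
Σ=2b of 2 (163bpm 2/4) — PASS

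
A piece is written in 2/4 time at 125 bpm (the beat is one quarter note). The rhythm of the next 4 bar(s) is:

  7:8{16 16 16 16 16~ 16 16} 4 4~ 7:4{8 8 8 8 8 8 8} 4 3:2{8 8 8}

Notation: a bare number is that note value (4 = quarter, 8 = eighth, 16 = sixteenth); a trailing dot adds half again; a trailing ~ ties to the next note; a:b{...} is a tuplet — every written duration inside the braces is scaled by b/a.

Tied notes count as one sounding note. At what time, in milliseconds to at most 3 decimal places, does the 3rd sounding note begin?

1. 0.0ms @ 0 + 137.143ms (2/7)
2. 137.143ms @ 2/7 + 137.143ms (2/7)
3. 274.286ms @ 4/7 + 137.143ms (2/7)
4. 411.429ms @ 6/7 + 137.143ms (2/7)
5. 548.571ms @ 8/7 + 274.286ms (4/7)
6. 822.857ms @ 12/7 + 137.143ms (2/7)
7. 960.0ms @ 2 + 480.0ms (1)
8. 1440.0ms @ 3 + 617.143ms (9/7)
9. 2057.143ms @ 30/7 + 137.143ms (2/7)
10. 2194.286ms @ 32/7 + 137.143ms (2/7)
11. 2331.429ms @ 34/7 + 137.143ms (2/7)
12. 2468.571ms @ 36/7 + 137.143ms (2/7)
13. 2605.714ms @ 38/7 + 137.143ms (2/7)
14. 2742.857ms @ 40/7 + 137.143ms (2/7)
15. 2880.0ms @ 6 + 480.0ms (1)
16. 3360.0ms @ 7 + 160.0ms (1/3)
17. 3520.0ms @ 22/3 + 160.0ms (1/3)
18. 3680.0ms @ 23/3 + 160.0ms (1/3)

note 3 onset = 4/7b = 274.286ms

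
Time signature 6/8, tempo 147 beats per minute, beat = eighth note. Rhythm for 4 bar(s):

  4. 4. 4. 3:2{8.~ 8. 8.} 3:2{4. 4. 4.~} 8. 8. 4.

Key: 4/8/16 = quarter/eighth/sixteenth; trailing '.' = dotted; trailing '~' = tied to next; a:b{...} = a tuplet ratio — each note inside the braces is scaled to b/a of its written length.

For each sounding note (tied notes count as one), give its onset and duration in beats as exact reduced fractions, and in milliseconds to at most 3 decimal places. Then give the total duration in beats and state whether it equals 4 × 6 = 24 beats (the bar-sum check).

1) 0.0ms=0b +1224.49ms=3b
2) 1224.49ms=3b +1224.49ms=3b
3) 2448.98ms=6b +1224.49ms=3b
4) 3673.469ms=9b +816.327ms=2b
5) 4489.796ms=11b +408.163ms=1b
6) 4897.959ms=12b +816.327ms=2b
7) 5714.286ms=14b +816.327ms=2b
8) 6530.612ms=16b +1428.571ms=7/2b
9) 7959.184ms=39/2b +612.245ms=3/2b
10) 8571.429ms=21b +1224.49ms=3b
Σ=24b of 24 (147bpm 6/8) — PASS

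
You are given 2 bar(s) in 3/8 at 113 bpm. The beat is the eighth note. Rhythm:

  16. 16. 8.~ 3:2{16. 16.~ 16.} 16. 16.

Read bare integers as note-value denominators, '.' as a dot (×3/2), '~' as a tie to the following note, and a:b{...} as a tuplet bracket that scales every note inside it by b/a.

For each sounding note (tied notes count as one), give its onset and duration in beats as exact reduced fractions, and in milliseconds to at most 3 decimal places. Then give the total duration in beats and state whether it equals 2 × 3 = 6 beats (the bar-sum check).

1) 0.0ms=0b +398.23ms=3/4b
2) 398.23ms=3/4b +398.23ms=3/4b
3) 796.46ms=3/2b +1061.947ms=2b
4) 1858.407ms=7/2b +530.973ms=1b
5) 2389.381ms=9/2b +398.23ms=3/4b
6) 2787.611ms=21/4b +398.23ms=3/4b
Σ=6b of 6 (113bpm 3/8) — PASS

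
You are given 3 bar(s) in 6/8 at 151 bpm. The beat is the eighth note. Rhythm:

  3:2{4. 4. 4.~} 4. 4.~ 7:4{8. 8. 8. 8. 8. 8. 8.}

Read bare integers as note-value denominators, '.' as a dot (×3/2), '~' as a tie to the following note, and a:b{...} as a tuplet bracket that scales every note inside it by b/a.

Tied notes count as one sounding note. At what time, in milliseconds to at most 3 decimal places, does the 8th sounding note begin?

note 8 onset = 108/7b = 6130.558ms

1. 0.0ms @ 0 + 794.702ms (2)
2. 794.702ms @ 2 + 794.702ms (2)
3. 1589.404ms @ 4 + 1986.755ms (5)
4. 3576.159ms @ 9 + 1532.64ms (27/7)
5. 5108.798ms @ 90/7 + 340.587ms (6/7)
6. 5449.385ms @ 96/7 + 340.587ms (6/7)
7. 5789.972ms @ 102/7 + 340.587ms (6/7)
8. 6130.558ms @ 108/7 + 340.587ms (6/7)
9. 6471.145ms @ 114/7 + 340.587ms (6/7)
10. 6811.731ms @ 120/7 + 340.587ms (6/7)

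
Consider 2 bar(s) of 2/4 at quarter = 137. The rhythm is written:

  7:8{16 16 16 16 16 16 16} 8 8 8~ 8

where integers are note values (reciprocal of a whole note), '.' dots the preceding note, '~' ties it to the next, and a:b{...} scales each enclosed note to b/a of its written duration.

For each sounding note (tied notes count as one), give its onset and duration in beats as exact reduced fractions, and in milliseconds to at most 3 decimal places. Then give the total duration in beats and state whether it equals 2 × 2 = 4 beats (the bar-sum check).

1) 0.0ms=0b +125.13ms=2/7b
2) 125.13ms=2/7b +125.13ms=2/7b
3) 250.261ms=4/7b +125.13ms=2/7b
4) 375.391ms=6/7b +125.13ms=2/7b
5) 500.521ms=8/7b +125.13ms=2/7b
6) 625.652ms=10/7b +125.13ms=2/7b
7) 750.782ms=12/7b +125.13ms=2/7b
8) 875.912ms=2b +218.978ms=1/2b
9) 1094.891ms=5/2b +218.978ms=1/2b
10) 1313.869ms=3b +437.956ms=1b
Σ=4b of 4 (137bpm 2/4) — PASS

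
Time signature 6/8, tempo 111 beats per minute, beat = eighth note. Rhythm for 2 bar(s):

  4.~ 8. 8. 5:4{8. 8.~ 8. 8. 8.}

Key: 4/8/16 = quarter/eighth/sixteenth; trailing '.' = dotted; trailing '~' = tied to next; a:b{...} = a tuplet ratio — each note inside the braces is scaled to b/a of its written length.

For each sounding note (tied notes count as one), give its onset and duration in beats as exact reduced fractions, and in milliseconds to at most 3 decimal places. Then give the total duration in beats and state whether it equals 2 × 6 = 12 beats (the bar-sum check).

1) 0.0ms=0b +2432.432ms=9/2b
2) 2432.432ms=9/2b +810.811ms=3/2b
3) 3243.243ms=6b +648.649ms=6/5b
4) 3891.892ms=36/5b +1297.297ms=12/5b
5) 5189.189ms=48/5b +648.649ms=6/5b
6) 5837.838ms=54/5b +648.649ms=6/5b
Σ=12b of 12 (111bpm 6/8) — PASS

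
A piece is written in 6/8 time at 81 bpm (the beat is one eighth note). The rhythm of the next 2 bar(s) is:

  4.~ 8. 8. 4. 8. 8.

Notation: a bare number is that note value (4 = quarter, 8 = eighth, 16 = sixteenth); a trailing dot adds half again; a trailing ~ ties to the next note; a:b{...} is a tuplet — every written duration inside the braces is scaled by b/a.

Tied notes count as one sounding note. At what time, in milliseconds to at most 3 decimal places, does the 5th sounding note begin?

1. 0.0ms @ 0 + 3333.333ms (9/2)
2. 3333.333ms @ 9/2 + 1111.111ms (3/2)
3. 4444.444ms @ 6 + 2222.222ms (3)
4. 6666.667ms @ 9 + 1111.111ms (3/2)
5. 7777.778ms @ 21/2 + 1111.111ms (3/2)

note 5 onset = 21/2b = 7777.778ms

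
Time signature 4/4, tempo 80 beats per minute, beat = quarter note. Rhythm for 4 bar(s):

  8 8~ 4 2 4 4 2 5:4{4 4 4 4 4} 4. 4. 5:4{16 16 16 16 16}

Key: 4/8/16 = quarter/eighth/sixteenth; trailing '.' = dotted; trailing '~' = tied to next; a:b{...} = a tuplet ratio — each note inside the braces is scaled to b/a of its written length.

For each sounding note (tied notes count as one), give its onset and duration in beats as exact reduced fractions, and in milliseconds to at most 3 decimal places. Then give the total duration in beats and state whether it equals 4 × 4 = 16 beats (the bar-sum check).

1) 0.0ms=0b +375.0ms=1/2b
2) 375.0ms=1/2b +1125.0ms=3/2b
3) 1500.0ms=2b +1500.0ms=2b
4) 3000.0ms=4b +750.0ms=1b
5) 3750.0ms=5b +750.0ms=1b
6) 4500.0ms=6b +1500.0ms=2b
7) 6000.0ms=8b +600.0ms=4/5b
8) 6600.0ms=44/5b +600.0ms=4/5b
9) 7200.0ms=48/5b +600.0ms=4/5b
10) 7800.0ms=52/5b +600.0ms=4/5b
11) 8400.0ms=56/5b +600.0ms=4/5b
12) 9000.0ms=12b +1125.0ms=3/2b
13) 10125.0ms=27/2b +1125.0ms=3/2b
14) 11250.0ms=15b +150.0ms=1/5b
15) 11400.0ms=76/5b +150.0ms=1/5b
16) 11550.0ms=77/5b +150.0ms=1/5b
17) 11700.0ms=78/5b +150.0ms=1/5b
18) 11850.0ms=79/5b +150.0ms=1/5b
Σ=16b of 16 (80bpm 4/4) — PASS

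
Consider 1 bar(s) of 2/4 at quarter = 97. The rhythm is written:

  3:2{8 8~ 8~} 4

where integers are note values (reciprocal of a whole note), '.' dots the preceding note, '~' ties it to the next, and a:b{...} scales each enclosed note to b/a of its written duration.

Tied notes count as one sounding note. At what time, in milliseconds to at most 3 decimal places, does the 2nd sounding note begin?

1. 0.0ms @ 0 + 206.186ms (1/3)
2. 206.186ms @ 1/3 + 1030.928ms (5/3)

note 2 onset = 1/3b = 206.186ms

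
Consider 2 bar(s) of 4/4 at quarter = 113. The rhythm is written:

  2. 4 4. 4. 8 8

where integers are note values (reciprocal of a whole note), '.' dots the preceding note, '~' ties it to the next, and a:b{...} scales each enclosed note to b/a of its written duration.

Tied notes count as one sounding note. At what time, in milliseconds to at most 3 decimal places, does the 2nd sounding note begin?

1. 0.0ms @ 0 + 1592.92ms (3)
2. 1592.92ms @ 3 + 530.973ms (1)
3. 2123.894ms @ 4 + 796.46ms (3/2)
4. 2920.354ms @ 11/2 + 796.46ms (3/2)
5. 3716.814ms @ 7 + 265.487ms (1/2)
6. 3982.301ms @ 15/2 + 265.487ms (1/2)

note 2 onset = 3b = 1592.92ms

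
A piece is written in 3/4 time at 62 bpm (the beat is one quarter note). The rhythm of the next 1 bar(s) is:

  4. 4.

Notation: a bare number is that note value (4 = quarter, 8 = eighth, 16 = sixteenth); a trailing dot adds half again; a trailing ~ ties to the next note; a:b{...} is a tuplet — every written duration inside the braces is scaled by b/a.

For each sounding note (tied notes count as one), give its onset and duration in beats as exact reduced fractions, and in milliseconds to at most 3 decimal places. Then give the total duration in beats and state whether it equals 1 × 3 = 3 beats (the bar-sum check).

1) 0.0ms=0b +1451.613ms=3/2b
2) 1451.613ms=3/2b +1451.613ms=3/2b
Σ=3b of 3 (62bpm 3/4) — PASS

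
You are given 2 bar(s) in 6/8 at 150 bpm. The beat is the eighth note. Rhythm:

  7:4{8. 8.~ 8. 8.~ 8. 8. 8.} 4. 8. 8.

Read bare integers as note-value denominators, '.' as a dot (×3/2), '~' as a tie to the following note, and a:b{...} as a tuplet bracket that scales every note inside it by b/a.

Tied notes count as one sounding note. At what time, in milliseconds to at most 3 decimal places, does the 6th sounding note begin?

note 6 onset = 6b = 2400.0ms

1. 0.0ms @ 0 + 342.857ms (6/7)
2. 342.857ms @ 6/7 + 685.714ms (12/7)
3. 1028.571ms @ 18/7 + 685.714ms (12/7)
4. 1714.286ms @ 30/7 + 342.857ms (6/7)
5. 2057.143ms @ 36/7 + 342.857ms (6/7)
6. 2400.0ms @ 6 + 1200.0ms (3)
7. 3600.0ms @ 9 + 600.0ms (3/2)
8. 4200.0ms @ 21/2 + 600.0ms (3/2)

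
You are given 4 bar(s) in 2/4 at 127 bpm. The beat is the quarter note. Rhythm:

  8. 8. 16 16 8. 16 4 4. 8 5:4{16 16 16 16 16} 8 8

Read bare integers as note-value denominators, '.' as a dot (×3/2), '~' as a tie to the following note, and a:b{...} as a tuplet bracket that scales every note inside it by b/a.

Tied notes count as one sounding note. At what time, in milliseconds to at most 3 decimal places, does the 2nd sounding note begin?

1. 0.0ms @ 0 + 354.331ms (3/4)
2. 354.331ms @ 3/4 + 354.331ms (3/4)
3. 708.661ms @ 3/2 + 118.11ms (1/4)
4. 826.772ms @ 7/4 + 118.11ms (1/4)
5. 944.882ms @ 2 + 354.331ms (3/4)
6. 1299.213ms @ 11/4 + 118.11ms (1/4)
7. 1417.323ms @ 3 + 472.441ms (1)
8. 1889.764ms @ 4 + 708.661ms (3/2)
9. 2598.425ms @ 11/2 + 236.22ms (1/2)
10. 2834.646ms @ 6 + 94.488ms (1/5)
11. 2929.134ms @ 31/5 + 94.488ms (1/5)
12. 3023.622ms @ 32/5 + 94.488ms (1/5)
13. 3118.11ms @ 33/5 + 94.488ms (1/5)
14. 3212.598ms @ 34/5 + 94.488ms (1/5)
15. 3307.087ms @ 7 + 236.22ms (1/2)
16. 3543.307ms @ 15/2 + 236.22ms (1/2)

note 2 onset = 3/4b = 354.331ms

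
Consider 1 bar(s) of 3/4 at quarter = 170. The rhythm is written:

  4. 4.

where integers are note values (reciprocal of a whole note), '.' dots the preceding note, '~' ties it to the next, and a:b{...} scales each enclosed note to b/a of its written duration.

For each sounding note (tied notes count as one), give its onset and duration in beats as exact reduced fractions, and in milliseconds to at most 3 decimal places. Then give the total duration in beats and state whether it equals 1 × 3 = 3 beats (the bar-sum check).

1) 0.0ms=0b +529.412ms=3/2b
2) 529.412ms=3/2b +529.412ms=3/2b
Σ=3b of 3 (170bpm 3/4) — PASS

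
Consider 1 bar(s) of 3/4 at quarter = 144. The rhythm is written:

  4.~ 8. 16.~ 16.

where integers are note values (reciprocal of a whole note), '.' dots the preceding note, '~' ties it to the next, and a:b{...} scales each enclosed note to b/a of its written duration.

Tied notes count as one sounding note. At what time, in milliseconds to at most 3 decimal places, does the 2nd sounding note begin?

1. 0.0ms @ 0 + 937.5ms (9/4)
2. 937.5ms @ 9/4 + 312.5ms (3/4)

note 2 onset = 9/4b = 937.5ms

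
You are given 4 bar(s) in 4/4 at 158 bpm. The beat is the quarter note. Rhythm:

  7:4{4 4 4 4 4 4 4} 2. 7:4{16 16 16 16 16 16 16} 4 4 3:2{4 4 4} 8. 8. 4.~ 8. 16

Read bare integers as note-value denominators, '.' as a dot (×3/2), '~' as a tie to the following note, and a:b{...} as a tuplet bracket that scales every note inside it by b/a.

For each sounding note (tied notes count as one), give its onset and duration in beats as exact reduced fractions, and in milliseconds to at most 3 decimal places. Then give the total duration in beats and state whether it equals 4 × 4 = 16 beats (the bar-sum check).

1) 0.0ms=0b +216.998ms=4/7b
2) 216.998ms=4/7b +216.998ms=4/7b
3) 433.996ms=8/7b +216.998ms=4/7b
4) 650.995ms=12/7b +216.998ms=4/7b
5) 867.993ms=16/7b +216.998ms=4/7b
6) 1084.991ms=20/7b +216.998ms=4/7b
7) 1301.989ms=24/7b +216.998ms=4/7b
8) 1518.987ms=4b +1139.241ms=3b
9) 2658.228ms=7b +54.25ms=1/7b
10) 2712.477ms=50/7b +54.25ms=1/7b
11) 2766.727ms=51/7b +54.25ms=1/7b
12) 2820.976ms=52/7b +54.25ms=1/7b
13) 2875.226ms=53/7b +54.25ms=1/7b
14) 2929.476ms=54/7b +54.25ms=1/7b
15) 2983.725ms=55/7b +54.25ms=1/7b
16) 3037.975ms=8b +379.747ms=1b
17) 3417.722ms=9b +379.747ms=1b
18) 3797.468ms=10b +253.165ms=2/3b
19) 4050.633ms=32/3b +253.165ms=2/3b
20) 4303.797ms=34/3b +253.165ms=2/3b
21) 4556.962ms=12b +284.81ms=3/4b
22) 4841.772ms=51/4b +284.81ms=3/4b
23) 5126.582ms=27/2b +854.43ms=9/4b
24) 5981.013ms=63/4b +94.937ms=1/4b
Σ=16b of 16 (158bpm 4/4) — PASS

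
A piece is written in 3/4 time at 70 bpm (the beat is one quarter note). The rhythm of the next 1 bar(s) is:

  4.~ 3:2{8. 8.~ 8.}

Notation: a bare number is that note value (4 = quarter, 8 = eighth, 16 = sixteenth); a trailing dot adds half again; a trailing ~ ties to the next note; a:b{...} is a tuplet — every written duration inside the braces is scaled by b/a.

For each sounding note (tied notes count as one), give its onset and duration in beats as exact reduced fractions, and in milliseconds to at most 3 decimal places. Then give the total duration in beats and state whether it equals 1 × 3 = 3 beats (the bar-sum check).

1) 0.0ms=0b +1714.286ms=2b
2) 1714.286ms=2b +857.143ms=1b
Σ=3b of 3 (70bpm 3/4) — PASS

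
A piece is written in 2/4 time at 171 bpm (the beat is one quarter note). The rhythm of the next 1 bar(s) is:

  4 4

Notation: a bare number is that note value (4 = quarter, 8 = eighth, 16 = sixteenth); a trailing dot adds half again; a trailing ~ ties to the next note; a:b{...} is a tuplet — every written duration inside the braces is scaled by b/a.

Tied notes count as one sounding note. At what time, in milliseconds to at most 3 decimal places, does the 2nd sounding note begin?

note 2 onset = 1b = 350.877ms

1. 0.0ms @ 0 + 350.877ms (1)
2. 350.877ms @ 1 + 350.877ms (1)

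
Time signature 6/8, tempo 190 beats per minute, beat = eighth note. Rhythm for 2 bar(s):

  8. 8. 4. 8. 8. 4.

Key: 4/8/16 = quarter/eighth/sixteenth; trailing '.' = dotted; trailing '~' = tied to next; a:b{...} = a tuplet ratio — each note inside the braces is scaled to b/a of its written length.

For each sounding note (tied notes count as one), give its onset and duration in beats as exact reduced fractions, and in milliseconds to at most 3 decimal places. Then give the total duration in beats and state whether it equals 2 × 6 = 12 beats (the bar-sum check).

1) 0.0ms=0b +473.684ms=3/2b
2) 473.684ms=3/2b +473.684ms=3/2b
3) 947.368ms=3b +947.368ms=3b
4) 1894.737ms=6b +473.684ms=3/2b
5) 2368.421ms=15/2b +473.684ms=3/2b
6) 2842.105ms=9b +947.368ms=3b
Σ=12b of 12 (190bpm 6/8) — PASS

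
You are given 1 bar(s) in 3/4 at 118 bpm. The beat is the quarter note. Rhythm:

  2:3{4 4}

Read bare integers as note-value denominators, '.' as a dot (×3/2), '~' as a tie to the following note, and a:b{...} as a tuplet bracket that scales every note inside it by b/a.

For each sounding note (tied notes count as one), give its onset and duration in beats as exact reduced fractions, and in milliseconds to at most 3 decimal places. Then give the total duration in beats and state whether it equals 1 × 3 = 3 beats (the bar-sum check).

1) 0.0ms=0b +762.712ms=3/2b
2) 762.712ms=3/2b +762.712ms=3/2b
Σ=3b of 3 (118bpm 3/4) — PASS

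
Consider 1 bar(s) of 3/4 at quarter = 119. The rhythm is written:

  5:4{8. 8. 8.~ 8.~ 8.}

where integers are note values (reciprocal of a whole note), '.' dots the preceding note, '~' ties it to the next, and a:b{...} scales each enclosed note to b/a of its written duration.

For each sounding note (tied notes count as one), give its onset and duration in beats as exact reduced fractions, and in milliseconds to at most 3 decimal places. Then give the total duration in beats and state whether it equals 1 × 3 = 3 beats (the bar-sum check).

1) 0.0ms=0b +302.521ms=3/5b
2) 302.521ms=3/5b +302.521ms=3/5b
3) 605.042ms=6/5b +907.563ms=9/5b
Σ=3b of 3 (119bpm 3/4) — PASS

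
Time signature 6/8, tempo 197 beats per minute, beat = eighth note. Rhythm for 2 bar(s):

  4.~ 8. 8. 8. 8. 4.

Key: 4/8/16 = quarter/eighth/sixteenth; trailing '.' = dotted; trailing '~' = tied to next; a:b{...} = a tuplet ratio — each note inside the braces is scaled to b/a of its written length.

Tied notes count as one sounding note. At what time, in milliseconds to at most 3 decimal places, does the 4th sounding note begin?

1. 0.0ms @ 0 + 1370.558ms (9/2)
2. 1370.558ms @ 9/2 + 456.853ms (3/2)
3. 1827.411ms @ 6 + 456.853ms (3/2)
4. 2284.264ms @ 15/2 + 456.853ms (3/2)
5. 2741.117ms @ 9 + 913.706ms (3)

note 4 onset = 15/2b = 2284.264ms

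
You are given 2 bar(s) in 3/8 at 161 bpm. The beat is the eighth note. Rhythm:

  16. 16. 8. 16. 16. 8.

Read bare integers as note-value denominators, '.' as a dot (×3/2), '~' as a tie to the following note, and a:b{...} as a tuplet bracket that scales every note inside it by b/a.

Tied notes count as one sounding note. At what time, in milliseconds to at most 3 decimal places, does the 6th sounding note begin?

1. 0.0ms @ 0 + 279.503ms (3/4)
2. 279.503ms @ 3/4 + 279.503ms (3/4)
3. 559.006ms @ 3/2 + 559.006ms (3/2)
4. 1118.012ms @ 3 + 279.503ms (3/4)
5. 1397.516ms @ 15/4 + 279.503ms (3/4)
6. 1677.019ms @ 9/2 + 559.006ms (3/2)

note 6 onset = 9/2b = 1677.019ms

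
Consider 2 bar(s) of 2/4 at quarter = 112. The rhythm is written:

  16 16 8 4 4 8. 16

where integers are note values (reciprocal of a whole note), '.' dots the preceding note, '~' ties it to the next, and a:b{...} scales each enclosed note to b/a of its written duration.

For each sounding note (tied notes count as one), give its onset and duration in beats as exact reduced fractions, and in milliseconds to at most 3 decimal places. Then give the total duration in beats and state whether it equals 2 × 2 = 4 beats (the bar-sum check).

1) 0.0ms=0b +133.929ms=1/4b
2) 133.929ms=1/4b +133.929ms=1/4b
3) 267.857ms=1/2b +267.857ms=1/2b
4) 535.714ms=1b +535.714ms=1b
5) 1071.429ms=2b +535.714ms=1b
6) 1607.143ms=3b +401.786ms=3/4b
7) 2008.929ms=15/4b +133.929ms=1/4b
Σ=4b of 4 (112bpm 2/4) — PASS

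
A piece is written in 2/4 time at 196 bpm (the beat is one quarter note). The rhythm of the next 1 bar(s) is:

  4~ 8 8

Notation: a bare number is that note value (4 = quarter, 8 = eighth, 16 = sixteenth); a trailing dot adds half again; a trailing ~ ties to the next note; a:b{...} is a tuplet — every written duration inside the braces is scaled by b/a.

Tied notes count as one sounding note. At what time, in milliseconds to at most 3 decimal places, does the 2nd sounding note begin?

1. 0.0ms @ 0 + 459.184ms (3/2)
2. 459.184ms @ 3/2 + 153.061ms (1/2)

note 2 onset = 3/2b = 459.184ms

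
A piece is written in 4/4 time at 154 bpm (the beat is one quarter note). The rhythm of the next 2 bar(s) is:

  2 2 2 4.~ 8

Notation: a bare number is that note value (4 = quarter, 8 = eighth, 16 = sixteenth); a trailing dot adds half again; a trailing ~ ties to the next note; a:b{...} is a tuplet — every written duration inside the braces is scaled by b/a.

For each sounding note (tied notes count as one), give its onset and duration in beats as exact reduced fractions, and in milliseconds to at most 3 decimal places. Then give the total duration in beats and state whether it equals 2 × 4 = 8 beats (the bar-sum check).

1) 0.0ms=0b +779.221ms=2b
2) 779.221ms=2b +779.221ms=2b
3) 1558.442ms=4b +779.221ms=2b
4) 2337.662ms=6b +779.221ms=2b
Σ=8b of 8 (154bpm 4/4) — PASS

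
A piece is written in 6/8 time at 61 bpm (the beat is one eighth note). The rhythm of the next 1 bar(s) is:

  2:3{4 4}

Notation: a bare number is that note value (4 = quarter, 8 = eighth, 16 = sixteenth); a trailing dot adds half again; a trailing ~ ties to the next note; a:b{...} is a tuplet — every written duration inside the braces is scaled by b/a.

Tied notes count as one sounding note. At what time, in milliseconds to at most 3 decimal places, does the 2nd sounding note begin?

note 2 onset = 3b = 2950.82ms

1. 0.0ms @ 0 + 2950.82ms (3)
2. 2950.82ms @ 3 + 2950.82ms (3)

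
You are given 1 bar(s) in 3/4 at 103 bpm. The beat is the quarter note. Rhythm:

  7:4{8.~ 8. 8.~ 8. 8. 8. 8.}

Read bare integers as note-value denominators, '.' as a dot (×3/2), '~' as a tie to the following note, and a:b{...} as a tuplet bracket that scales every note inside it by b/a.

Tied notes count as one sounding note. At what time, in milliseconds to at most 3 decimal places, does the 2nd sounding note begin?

note 2 onset = 6/7b = 499.307ms

1. 0.0ms @ 0 + 499.307ms (6/7)
2. 499.307ms @ 6/7 + 499.307ms (6/7)
3. 998.613ms @ 12/7 + 249.653ms (3/7)
4. 1248.266ms @ 15/7 + 249.653ms (3/7)
5. 1497.92ms @ 18/7 + 249.653ms (3/7)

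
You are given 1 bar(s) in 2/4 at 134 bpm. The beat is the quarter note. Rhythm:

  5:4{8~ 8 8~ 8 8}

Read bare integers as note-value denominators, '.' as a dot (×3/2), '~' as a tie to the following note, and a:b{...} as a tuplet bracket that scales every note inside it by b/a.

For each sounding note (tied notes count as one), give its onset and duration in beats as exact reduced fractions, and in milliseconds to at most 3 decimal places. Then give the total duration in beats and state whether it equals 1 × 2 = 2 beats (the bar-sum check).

1) 0.0ms=0b +358.209ms=4/5b
2) 358.209ms=4/5b +358.209ms=4/5b
3) 716.418ms=8/5b +179.104ms=2/5b
Σ=2b of 2 (134bpm 2/4) — PASS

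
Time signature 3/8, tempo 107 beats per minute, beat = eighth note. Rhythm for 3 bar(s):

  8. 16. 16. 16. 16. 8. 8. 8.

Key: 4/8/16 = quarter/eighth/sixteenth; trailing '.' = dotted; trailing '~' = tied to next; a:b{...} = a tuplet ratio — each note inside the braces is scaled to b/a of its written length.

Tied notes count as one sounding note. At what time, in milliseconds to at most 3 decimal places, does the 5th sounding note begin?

1. 0.0ms @ 0 + 841.121ms (3/2)
2. 841.121ms @ 3/2 + 420.561ms (3/4)
3. 1261.682ms @ 9/4 + 420.561ms (3/4)
4. 1682.243ms @ 3 + 420.561ms (3/4)
5. 2102.804ms @ 15/4 + 420.561ms (3/4)
6. 2523.364ms @ 9/2 + 841.121ms (3/2)
7. 3364.486ms @ 6 + 841.121ms (3/2)
8. 4205.607ms @ 15/2 + 841.121ms (3/2)

note 5 onset = 15/4b = 2102.804ms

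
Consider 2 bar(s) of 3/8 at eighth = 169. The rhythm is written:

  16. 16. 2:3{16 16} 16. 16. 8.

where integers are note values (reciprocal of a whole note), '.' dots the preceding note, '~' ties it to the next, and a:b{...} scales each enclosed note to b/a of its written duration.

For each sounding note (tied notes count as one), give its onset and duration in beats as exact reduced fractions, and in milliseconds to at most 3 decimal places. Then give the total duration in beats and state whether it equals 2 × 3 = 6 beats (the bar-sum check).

1) 0.0ms=0b +266.272ms=3/4b
2) 266.272ms=3/4b +266.272ms=3/4b
3) 532.544ms=3/2b +266.272ms=3/4b
4) 798.817ms=9/4b +266.272ms=3/4b
5) 1065.089ms=3b +266.272ms=3/4b
6) 1331.361ms=15/4b +266.272ms=3/4b
7) 1597.633ms=9/2b +532.544ms=3/2b
Σ=6b of 6 (169bpm 3/8) — PASS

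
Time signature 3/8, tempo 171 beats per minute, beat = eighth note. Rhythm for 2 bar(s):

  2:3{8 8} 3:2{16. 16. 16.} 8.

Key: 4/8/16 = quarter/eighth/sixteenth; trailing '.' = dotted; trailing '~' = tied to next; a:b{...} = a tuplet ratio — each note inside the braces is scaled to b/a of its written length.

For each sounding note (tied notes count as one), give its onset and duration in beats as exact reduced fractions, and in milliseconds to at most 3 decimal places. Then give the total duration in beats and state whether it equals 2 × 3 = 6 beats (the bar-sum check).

1) 0.0ms=0b +526.316ms=3/2b
2) 526.316ms=3/2b +526.316ms=3/2b
3) 1052.632ms=3b +175.439ms=1/2b
4) 1228.07ms=7/2b +175.439ms=1/2b
5) 1403.509ms=4b +175.439ms=1/2b
6) 1578.947ms=9/2b +526.316ms=3/2b
Σ=6b of 6 (171bpm 3/8) — PASS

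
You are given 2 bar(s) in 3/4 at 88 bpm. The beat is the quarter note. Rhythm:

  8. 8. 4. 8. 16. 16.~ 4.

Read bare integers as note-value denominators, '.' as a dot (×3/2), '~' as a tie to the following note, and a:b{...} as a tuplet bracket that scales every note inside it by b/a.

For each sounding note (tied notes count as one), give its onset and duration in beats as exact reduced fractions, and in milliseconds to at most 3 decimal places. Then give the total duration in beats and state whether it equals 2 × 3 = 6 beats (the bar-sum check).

1) 0.0ms=0b +511.364ms=3/4b
2) 511.364ms=3/4b +511.364ms=3/4b
3) 1022.727ms=3/2b +1022.727ms=3/2b
4) 2045.455ms=3b +511.364ms=3/4b
5) 2556.818ms=15/4b +255.682ms=3/8b
6) 2812.5ms=33/8b +1278.409ms=15/8b
Σ=6b of 6 (88bpm 3/4) — PASS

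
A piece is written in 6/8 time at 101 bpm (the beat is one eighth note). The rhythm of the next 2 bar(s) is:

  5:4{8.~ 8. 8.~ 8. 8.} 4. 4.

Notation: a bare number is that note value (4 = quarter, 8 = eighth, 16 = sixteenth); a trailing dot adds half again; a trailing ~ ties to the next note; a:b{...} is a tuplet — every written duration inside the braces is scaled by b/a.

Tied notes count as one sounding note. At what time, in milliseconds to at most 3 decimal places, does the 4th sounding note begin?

note 4 onset = 6b = 3564.356ms

1. 0.0ms @ 0 + 1425.743ms (12/5)
2. 1425.743ms @ 12/5 + 1425.743ms (12/5)
3. 2851.485ms @ 24/5 + 712.871ms (6/5)
4. 3564.356ms @ 6 + 1782.178ms (3)
5. 5346.535ms @ 9 + 1782.178ms (3)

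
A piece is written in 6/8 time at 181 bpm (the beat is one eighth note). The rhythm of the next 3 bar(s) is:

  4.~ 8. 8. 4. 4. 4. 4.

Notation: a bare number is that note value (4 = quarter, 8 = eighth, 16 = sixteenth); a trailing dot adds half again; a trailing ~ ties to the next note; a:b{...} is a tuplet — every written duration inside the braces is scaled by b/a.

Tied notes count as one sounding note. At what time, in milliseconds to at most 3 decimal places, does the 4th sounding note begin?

1. 0.0ms @ 0 + 1491.713ms (9/2)
2. 1491.713ms @ 9/2 + 497.238ms (3/2)
3. 1988.95ms @ 6 + 994.475ms (3)
4. 2983.425ms @ 9 + 994.475ms (3)
5. 3977.901ms @ 12 + 994.475ms (3)
6. 4972.376ms @ 15 + 994.475ms (3)

note 4 onset = 9b = 2983.425ms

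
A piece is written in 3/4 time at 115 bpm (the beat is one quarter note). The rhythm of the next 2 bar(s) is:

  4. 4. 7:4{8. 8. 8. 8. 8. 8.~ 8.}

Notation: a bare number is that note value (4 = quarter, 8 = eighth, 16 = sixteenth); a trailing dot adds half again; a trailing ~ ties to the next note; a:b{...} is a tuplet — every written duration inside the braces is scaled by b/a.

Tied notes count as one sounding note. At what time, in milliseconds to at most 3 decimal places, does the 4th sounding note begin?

note 4 onset = 24/7b = 1788.82ms

1. 0.0ms @ 0 + 782.609ms (3/2)
2. 782.609ms @ 3/2 + 782.609ms (3/2)
3. 1565.217ms @ 3 + 223.602ms (3/7)
4. 1788.82ms @ 24/7 + 223.602ms (3/7)
5. 2012.422ms @ 27/7 + 223.602ms (3/7)
6. 2236.025ms @ 30/7 + 223.602ms (3/7)
7. 2459.627ms @ 33/7 + 223.602ms (3/7)
8. 2683.23ms @ 36/7 + 447.205ms (6/7)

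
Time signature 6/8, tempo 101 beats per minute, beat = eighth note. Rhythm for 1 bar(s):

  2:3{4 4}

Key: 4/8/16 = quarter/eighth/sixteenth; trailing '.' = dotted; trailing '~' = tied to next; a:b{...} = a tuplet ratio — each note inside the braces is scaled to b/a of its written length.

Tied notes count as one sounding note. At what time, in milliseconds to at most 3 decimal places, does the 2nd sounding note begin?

note 2 onset = 3b = 1782.178ms

1. 0.0ms @ 0 + 1782.178ms (3)
2. 1782.178ms @ 3 + 1782.178ms (3)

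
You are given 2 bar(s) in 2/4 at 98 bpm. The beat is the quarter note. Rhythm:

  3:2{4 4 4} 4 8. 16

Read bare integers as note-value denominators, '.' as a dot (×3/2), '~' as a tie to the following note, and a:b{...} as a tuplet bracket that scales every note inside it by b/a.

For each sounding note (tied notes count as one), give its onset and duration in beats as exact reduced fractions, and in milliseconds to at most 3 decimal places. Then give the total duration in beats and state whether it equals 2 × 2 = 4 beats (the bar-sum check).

1) 0.0ms=0b +408.163ms=2/3b
2) 408.163ms=2/3b +408.163ms=2/3b
3) 816.327ms=4/3b +408.163ms=2/3b
4) 1224.49ms=2b +612.245ms=1b
5) 1836.735ms=3b +459.184ms=3/4b
6) 2295.918ms=15/4b +153.061ms=1/4b
Σ=4b of 4 (98bpm 2/4) — PASS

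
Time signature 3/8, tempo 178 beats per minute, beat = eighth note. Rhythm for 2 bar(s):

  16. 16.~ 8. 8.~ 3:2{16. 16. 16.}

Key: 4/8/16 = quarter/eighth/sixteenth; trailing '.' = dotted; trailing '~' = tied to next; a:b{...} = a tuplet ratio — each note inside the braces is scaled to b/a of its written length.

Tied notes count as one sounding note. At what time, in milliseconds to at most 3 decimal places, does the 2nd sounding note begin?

1. 0.0ms @ 0 + 252.809ms (3/4)
2. 252.809ms @ 3/4 + 758.427ms (9/4)
3. 1011.236ms @ 3 + 674.157ms (2)
4. 1685.393ms @ 5 + 168.539ms (1/2)
5. 1853.933ms @ 11/2 + 168.539ms (1/2)

note 2 onset = 3/4b = 252.809ms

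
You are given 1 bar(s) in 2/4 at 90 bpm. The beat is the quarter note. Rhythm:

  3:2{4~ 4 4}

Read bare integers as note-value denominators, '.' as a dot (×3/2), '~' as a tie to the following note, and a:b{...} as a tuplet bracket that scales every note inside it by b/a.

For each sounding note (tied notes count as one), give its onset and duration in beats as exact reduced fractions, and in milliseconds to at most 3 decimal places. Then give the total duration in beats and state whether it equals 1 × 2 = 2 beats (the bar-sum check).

1) 0.0ms=0b +888.889ms=4/3b
2) 888.889ms=4/3b +444.444ms=2/3b
Σ=2b of 2 (90bpm 2/4) — PASS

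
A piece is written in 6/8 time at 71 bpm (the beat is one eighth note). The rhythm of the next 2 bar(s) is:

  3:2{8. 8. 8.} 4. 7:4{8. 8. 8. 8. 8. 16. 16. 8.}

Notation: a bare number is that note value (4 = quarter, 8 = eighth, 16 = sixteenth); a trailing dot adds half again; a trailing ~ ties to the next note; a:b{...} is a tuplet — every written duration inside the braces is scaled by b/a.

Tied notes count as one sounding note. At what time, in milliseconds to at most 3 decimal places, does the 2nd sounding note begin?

note 2 onset = 1b = 845.07ms

1. 0.0ms @ 0 + 845.07ms (1)
2. 845.07ms @ 1 + 845.07ms (1)
3. 1690.141ms @ 2 + 845.07ms (1)
4. 2535.211ms @ 3 + 2535.211ms (3)
5. 5070.423ms @ 6 + 724.346ms (6/7)
6. 5794.769ms @ 48/7 + 724.346ms (6/7)
7. 6519.115ms @ 54/7 + 724.346ms (6/7)
8. 7243.461ms @ 60/7 + 724.346ms (6/7)
9. 7967.807ms @ 66/7 + 724.346ms (6/7)
10. 8692.153ms @ 72/7 + 362.173ms (3/7)
11. 9054.326ms @ 75/7 + 362.173ms (3/7)
12. 9416.499ms @ 78/7 + 724.346ms (6/7)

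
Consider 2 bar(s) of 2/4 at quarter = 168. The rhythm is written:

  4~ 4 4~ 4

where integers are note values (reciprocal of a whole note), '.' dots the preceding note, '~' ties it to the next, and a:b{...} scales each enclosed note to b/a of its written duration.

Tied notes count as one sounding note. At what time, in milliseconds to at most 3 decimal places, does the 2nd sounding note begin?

1. 0.0ms @ 0 + 714.286ms (2)
2. 714.286ms @ 2 + 714.286ms (2)

note 2 onset = 2b = 714.286ms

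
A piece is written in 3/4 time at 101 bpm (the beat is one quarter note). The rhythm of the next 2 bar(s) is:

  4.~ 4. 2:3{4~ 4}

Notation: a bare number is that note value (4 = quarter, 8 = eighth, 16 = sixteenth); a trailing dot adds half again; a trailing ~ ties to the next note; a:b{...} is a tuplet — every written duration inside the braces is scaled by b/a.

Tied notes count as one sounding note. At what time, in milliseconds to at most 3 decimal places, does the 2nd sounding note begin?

1. 0.0ms @ 0 + 1782.178ms (3)
2. 1782.178ms @ 3 + 1782.178ms (3)

note 2 onset = 3b = 1782.178ms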